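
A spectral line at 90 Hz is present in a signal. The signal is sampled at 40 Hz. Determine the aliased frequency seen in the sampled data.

90 Hz mod fs = 10 Hz.
10 Hz ≤ fs/2 = 20 Hz, appears at 10 Hz.

10 Hz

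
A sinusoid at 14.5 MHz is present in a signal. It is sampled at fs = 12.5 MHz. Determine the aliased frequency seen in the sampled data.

14.5 MHz mod fs = 2 MHz.
2 MHz ≤ fs/2 = 6.25 MHz, appears at 2 MHz.

2 MHz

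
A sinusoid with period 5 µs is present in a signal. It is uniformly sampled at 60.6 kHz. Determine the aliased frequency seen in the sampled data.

T = 5 µs → f = 1/T = 200 kHz.
200 kHz mod fs = 18.2 kHz.
18.2 kHz ≤ fs/2 = 30.3 kHz, appears at 18.2 kHz.

18.2 kHz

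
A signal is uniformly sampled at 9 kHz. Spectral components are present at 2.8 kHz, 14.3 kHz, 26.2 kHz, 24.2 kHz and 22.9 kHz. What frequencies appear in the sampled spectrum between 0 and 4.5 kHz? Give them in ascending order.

0.8 kHz, 2.8 kHz, 3.7 kHz, 4.1 kHz

fs/2 = 4.5 kHz.
2.8 kHz ≤ fs/2 = 4.5 kHz, passes unchanged.
14.3 kHz mod fs = 5.3 kHz.
5.3 kHz > fs/2 = 4.5 kHz, folds to fs − 5.3 kHz = 3.7 kHz.
26.2 kHz mod fs = 8.2 kHz.
8.2 kHz > fs/2 = 4.5 kHz, folds to fs − 8.2 kHz = 0.8 kHz.
24.2 kHz mod fs = 6.2 kHz.
6.2 kHz > fs/2 = 4.5 kHz, folds to fs − 6.2 kHz = 2.8 kHz.
22.9 kHz mod fs = 4.9 kHz.
4.9 kHz > fs/2 = 4.5 kHz, folds to fs − 4.9 kHz = 4.1 kHz.
Distinct values: {0.8 kHz, 2.8 kHz, 3.7 kHz, 4.1 kHz}.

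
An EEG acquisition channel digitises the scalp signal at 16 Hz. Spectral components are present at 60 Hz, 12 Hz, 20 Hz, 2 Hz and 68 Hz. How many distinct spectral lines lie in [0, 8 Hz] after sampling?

fs/2 = 8 Hz.
60 Hz mod fs = 12 Hz.
12 Hz > fs/2 = 8 Hz, folds to fs − 12 Hz = 4 Hz.
12 Hz > fs/2 = 8 Hz, folds to fs − 12 Hz = 4 Hz.
20 Hz mod fs = 4 Hz.
4 Hz ≤ fs/2 = 8 Hz, appears at 4 Hz.
2 Hz ≤ fs/2 = 8 Hz, passes unchanged.
68 Hz mod fs = 4 Hz.
4 Hz ≤ fs/2 = 8 Hz, appears at 4 Hz.
Distinct values: {2 Hz, 4 Hz} → 2.

2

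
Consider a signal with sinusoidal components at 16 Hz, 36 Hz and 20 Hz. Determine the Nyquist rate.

72 Hz

Highest-frequency component: 36 Hz.
Nyquist rate = 2 × 36 Hz = 72 Hz.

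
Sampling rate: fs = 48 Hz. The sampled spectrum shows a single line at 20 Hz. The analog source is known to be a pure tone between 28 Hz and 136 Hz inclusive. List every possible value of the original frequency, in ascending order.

Frequencies that alias to 20 Hz are k·fs ± 20 Hz for integer k ≥ 0.
k=0: 20 Hz.
k=1: 28 Hz, 68 Hz.
k=2: 76 Hz, 116 Hz.
k=3: 124 Hz, 164 Hz.
k=4: 172 Hz, 212 Hz.
Within [28 Hz, 136 Hz]: 28 Hz, 68 Hz, 76 Hz, 116 Hz, 124 Hz.

28 Hz, 68 Hz, 76 Hz, 116 Hz, 124 Hz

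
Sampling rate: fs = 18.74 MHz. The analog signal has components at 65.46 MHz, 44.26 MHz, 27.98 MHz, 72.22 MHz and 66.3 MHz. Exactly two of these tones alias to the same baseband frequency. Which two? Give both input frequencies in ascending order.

27.98 MHz, 65.46 MHz

fs/2 = 9.37 MHz.
65.46 MHz mod fs = 9.24 MHz.
9.24 MHz ≤ fs/2 = 9.37 MHz, appears at 9.24 MHz.
44.26 MHz mod fs = 6.78 MHz.
6.78 MHz ≤ fs/2 = 9.37 MHz, appears at 6.78 MHz.
27.98 MHz mod fs = 9.24 MHz.
9.24 MHz ≤ fs/2 = 9.37 MHz, appears at 9.24 MHz.
72.22 MHz mod fs = 16 MHz.
16 MHz > fs/2 = 9.37 MHz, folds to fs − 16 MHz = 2.74 MHz.
66.3 MHz mod fs = 10.08 MHz.
10.08 MHz > fs/2 = 9.37 MHz, folds to fs − 10.08 MHz = 8.66 MHz.
27.98 MHz and 65.46 MHz both map to 9.24 MHz.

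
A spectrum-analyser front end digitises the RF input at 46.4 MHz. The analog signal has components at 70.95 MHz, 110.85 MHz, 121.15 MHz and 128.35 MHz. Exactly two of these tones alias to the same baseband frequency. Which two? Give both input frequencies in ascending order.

110.85 MHz, 121.15 MHz

fs/2 = 23.2 MHz.
70.95 MHz mod fs = 24.55 MHz.
24.55 MHz > fs/2 = 23.2 MHz, folds to fs − 24.55 MHz = 21.85 MHz.
110.85 MHz mod fs = 18.05 MHz.
18.05 MHz ≤ fs/2 = 23.2 MHz, appears at 18.05 MHz.
121.15 MHz mod fs = 28.35 MHz.
28.35 MHz > fs/2 = 23.2 MHz, folds to fs − 28.35 MHz = 18.05 MHz.
128.35 MHz mod fs = 35.55 MHz.
35.55 MHz > fs/2 = 23.2 MHz, folds to fs − 35.55 MHz = 10.85 MHz.
110.85 MHz and 121.15 MHz both map to 18.05 MHz.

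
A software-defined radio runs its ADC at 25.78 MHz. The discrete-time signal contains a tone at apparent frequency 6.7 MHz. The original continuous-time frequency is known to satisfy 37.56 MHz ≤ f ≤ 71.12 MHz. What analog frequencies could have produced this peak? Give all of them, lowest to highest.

Frequencies that alias to 6.7 MHz are k·fs ± 6.7 MHz for integer k ≥ 0.
k=0: 6.7 MHz.
k=1: 19.08 MHz, 32.48 MHz.
k=2: 44.86 MHz, 58.26 MHz.
k=3: 70.64 MHz, 84.04 MHz.
k=4: 96.42 MHz, 109.82 MHz.
Within [37.56 MHz, 71.12 MHz]: 44.86 MHz, 58.26 MHz, 70.64 MHz.

44.86 MHz, 58.26 MHz, 70.64 MHz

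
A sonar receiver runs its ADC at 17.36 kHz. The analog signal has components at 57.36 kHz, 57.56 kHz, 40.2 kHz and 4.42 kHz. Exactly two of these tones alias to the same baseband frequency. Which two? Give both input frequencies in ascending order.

40.2 kHz, 57.56 kHz

fs/2 = 8.68 kHz.
57.36 kHz mod fs = 5.28 kHz.
5.28 kHz ≤ fs/2 = 8.68 kHz, appears at 5.28 kHz.
57.56 kHz mod fs = 5.48 kHz.
5.48 kHz ≤ fs/2 = 8.68 kHz, appears at 5.48 kHz.
40.2 kHz mod fs = 5.48 kHz.
5.48 kHz ≤ fs/2 = 8.68 kHz, appears at 5.48 kHz.
4.42 kHz ≤ fs/2 = 8.68 kHz, passes unchanged.
40.2 kHz and 57.56 kHz both map to 5.48 kHz.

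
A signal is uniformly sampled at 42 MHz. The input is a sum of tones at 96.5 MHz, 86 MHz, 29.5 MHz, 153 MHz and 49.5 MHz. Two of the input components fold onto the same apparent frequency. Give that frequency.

fs/2 = 21 MHz.
96.5 MHz mod fs = 12.5 MHz.
12.5 MHz ≤ fs/2 = 21 MHz, appears at 12.5 MHz.
86 MHz mod fs = 2 MHz.
2 MHz ≤ fs/2 = 21 MHz, appears at 2 MHz.
29.5 MHz > fs/2 = 21 MHz, folds to fs − 29.5 MHz = 12.5 MHz.
153 MHz mod fs = 27 MHz.
27 MHz > fs/2 = 21 MHz, folds to fs − 27 MHz = 15 MHz.
49.5 MHz mod fs = 7.5 MHz.
7.5 MHz ≤ fs/2 = 21 MHz, appears at 7.5 MHz.
29.5 MHz and 96.5 MHz both map to 12.5 MHz.

12.5 MHz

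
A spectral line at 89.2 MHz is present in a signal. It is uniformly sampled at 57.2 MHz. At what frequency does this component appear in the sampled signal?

89.2 MHz mod fs = 32 MHz.
32 MHz > fs/2 = 28.6 MHz, folds to fs − 32 MHz = 25.2 MHz.

25.2 MHz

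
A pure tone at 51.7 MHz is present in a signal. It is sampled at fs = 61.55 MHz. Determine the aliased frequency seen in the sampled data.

51.7 MHz > fs/2 = 30.775 MHz, folds to fs − 51.7 MHz = 9.85 MHz.

9.85 MHz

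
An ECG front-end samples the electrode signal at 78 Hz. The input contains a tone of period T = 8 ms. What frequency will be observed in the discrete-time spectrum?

31 Hz

T = 8 ms → f = 1/T = 125 Hz.
125 Hz mod fs = 47 Hz.
47 Hz > fs/2 = 39 Hz, folds to fs − 47 Hz = 31 Hz.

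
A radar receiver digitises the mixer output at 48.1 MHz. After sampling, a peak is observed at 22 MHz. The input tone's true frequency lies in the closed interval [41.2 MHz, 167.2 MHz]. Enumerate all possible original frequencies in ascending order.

Frequencies that alias to 22 MHz are k·fs ± 22 MHz for integer k ≥ 0.
k=0: 22 MHz.
k=1: 26.1 MHz, 70.1 MHz.
k=2: 74.2 MHz, 118.2 MHz.
k=3: 122.3 MHz, 166.3 MHz.
k=4: 170.4 MHz, 214.4 MHz.
Within [41.2 MHz, 167.2 MHz]: 70.1 MHz, 74.2 MHz, 118.2 MHz, 122.3 MHz, 166.3 MHz.

70.1 MHz, 74.2 MHz, 118.2 MHz, 122.3 MHz, 166.3 MHz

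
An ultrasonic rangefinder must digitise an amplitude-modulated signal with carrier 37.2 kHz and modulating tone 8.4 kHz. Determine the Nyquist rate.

AM sidebands sit at fc ± fm = 28.8 kHz and 45.6 kHz.
Highest-frequency component: 45.6 kHz.
Nyquist rate = 2 × 45.6 kHz = 91.2 kHz.

91.2 kHz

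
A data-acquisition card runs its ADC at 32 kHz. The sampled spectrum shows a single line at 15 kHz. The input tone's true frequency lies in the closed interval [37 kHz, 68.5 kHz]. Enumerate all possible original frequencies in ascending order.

47 kHz, 49 kHz

Frequencies that alias to 15 kHz are k·fs ± 15 kHz for integer k ≥ 0.
k=0: 15 kHz.
k=1: 17 kHz, 47 kHz.
k=2: 49 kHz, 79 kHz.
k=3: 81 kHz, 111 kHz.
Within [37 kHz, 68.5 kHz]: 47 kHz, 49 kHz.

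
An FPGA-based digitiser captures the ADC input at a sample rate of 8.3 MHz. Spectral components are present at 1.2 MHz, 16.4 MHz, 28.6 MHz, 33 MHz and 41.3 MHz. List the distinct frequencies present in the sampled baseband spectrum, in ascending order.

fs/2 = 4.15 MHz.
1.2 MHz ≤ fs/2 = 4.15 MHz, passes unchanged.
16.4 MHz mod fs = 8.1 MHz.
8.1 MHz > fs/2 = 4.15 MHz, folds to fs − 8.1 MHz = 0.2 MHz.
28.6 MHz mod fs = 3.7 MHz.
3.7 MHz ≤ fs/2 = 4.15 MHz, appears at 3.7 MHz.
33 MHz mod fs = 8.1 MHz.
8.1 MHz > fs/2 = 4.15 MHz, folds to fs − 8.1 MHz = 0.2 MHz.
41.3 MHz mod fs = 8.1 MHz.
8.1 MHz > fs/2 = 4.15 MHz, folds to fs − 8.1 MHz = 0.2 MHz.
Distinct values: {0.2 MHz, 1.2 MHz, 3.7 MHz}.

0.2 MHz, 1.2 MHz, 3.7 MHz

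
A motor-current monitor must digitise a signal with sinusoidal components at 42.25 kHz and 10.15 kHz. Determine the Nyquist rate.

84.5 kHz

Highest-frequency component: 42.25 kHz.
Nyquist rate = 2 × 42.25 kHz = 84.5 kHz.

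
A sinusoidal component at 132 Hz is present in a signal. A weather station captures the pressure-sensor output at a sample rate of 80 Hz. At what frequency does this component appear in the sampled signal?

28 Hz

132 Hz mod fs = 52 Hz.
52 Hz > fs/2 = 40 Hz, folds to fs − 52 Hz = 28 Hz.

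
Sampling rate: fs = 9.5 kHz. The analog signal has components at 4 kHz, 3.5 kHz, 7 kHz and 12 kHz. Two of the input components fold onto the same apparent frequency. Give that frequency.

2.5 kHz

fs/2 = 4.75 kHz.
4 kHz ≤ fs/2 = 4.75 kHz, passes unchanged.
3.5 kHz ≤ fs/2 = 4.75 kHz, passes unchanged.
7 kHz > fs/2 = 4.75 kHz, folds to fs − 7 kHz = 2.5 kHz.
12 kHz mod fs = 2.5 kHz.
2.5 kHz ≤ fs/2 = 4.75 kHz, appears at 2.5 kHz.
7 kHz and 12 kHz both map to 2.5 kHz.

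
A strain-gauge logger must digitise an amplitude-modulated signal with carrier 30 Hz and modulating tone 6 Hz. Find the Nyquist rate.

72 Hz

AM sidebands sit at fc ± fm = 24 Hz and 36 Hz.
Highest-frequency component: 36 Hz.
Nyquist rate = 2 × 36 Hz = 72 Hz.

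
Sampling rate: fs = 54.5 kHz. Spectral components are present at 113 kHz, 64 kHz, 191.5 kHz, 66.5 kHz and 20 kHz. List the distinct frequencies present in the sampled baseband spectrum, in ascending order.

fs/2 = 27.25 kHz.
113 kHz mod fs = 4 kHz.
4 kHz ≤ fs/2 = 27.25 kHz, appears at 4 kHz.
64 kHz mod fs = 9.5 kHz.
9.5 kHz ≤ fs/2 = 27.25 kHz, appears at 9.5 kHz.
191.5 kHz mod fs = 28 kHz.
28 kHz > fs/2 = 27.25 kHz, folds to fs − 28 kHz = 26.5 kHz.
66.5 kHz mod fs = 12 kHz.
12 kHz ≤ fs/2 = 27.25 kHz, appears at 12 kHz.
20 kHz ≤ fs/2 = 27.25 kHz, passes unchanged.
Distinct values: {4 kHz, 9.5 kHz, 12 kHz, 20 kHz, 26.5 kHz}.

4 kHz, 9.5 kHz, 12 kHz, 20 kHz, 26.5 kHz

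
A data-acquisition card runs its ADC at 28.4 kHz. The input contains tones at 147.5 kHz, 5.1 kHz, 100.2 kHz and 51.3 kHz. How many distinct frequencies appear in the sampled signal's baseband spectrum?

3

fs/2 = 14.2 kHz.
147.5 kHz mod fs = 5.5 kHz.
5.5 kHz ≤ fs/2 = 14.2 kHz, appears at 5.5 kHz.
5.1 kHz ≤ fs/2 = 14.2 kHz, passes unchanged.
100.2 kHz mod fs = 15 kHz.
15 kHz > fs/2 = 14.2 kHz, folds to fs − 15 kHz = 13.4 kHz.
51.3 kHz mod fs = 22.9 kHz.
22.9 kHz > fs/2 = 14.2 kHz, folds to fs − 22.9 kHz = 5.5 kHz.
Distinct values: {5.1 kHz, 5.5 kHz, 13.4 kHz} → 3.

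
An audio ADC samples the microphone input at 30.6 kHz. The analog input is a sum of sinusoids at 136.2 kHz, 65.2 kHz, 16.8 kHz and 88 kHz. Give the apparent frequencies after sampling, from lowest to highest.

3.8 kHz, 4 kHz, 13.8 kHz

fs/2 = 15.3 kHz.
136.2 kHz mod fs = 13.8 kHz.
13.8 kHz ≤ fs/2 = 15.3 kHz, appears at 13.8 kHz.
65.2 kHz mod fs = 4 kHz.
4 kHz ≤ fs/2 = 15.3 kHz, appears at 4 kHz.
16.8 kHz > fs/2 = 15.3 kHz, folds to fs − 16.8 kHz = 13.8 kHz.
88 kHz mod fs = 26.8 kHz.
26.8 kHz > fs/2 = 15.3 kHz, folds to fs − 26.8 kHz = 3.8 kHz.
Distinct values: {3.8 kHz, 4 kHz, 13.8 kHz}.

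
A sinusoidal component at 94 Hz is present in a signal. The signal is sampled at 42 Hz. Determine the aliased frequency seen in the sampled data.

10 Hz

94 Hz mod fs = 10 Hz.
10 Hz ≤ fs/2 = 21 Hz, appears at 10 Hz.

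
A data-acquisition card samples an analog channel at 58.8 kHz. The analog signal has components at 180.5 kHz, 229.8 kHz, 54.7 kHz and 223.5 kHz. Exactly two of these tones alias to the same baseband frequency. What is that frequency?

4.1 kHz

fs/2 = 29.4 kHz.
180.5 kHz mod fs = 4.1 kHz.
4.1 kHz ≤ fs/2 = 29.4 kHz, appears at 4.1 kHz.
229.8 kHz mod fs = 53.4 kHz.
53.4 kHz > fs/2 = 29.4 kHz, folds to fs − 53.4 kHz = 5.4 kHz.
54.7 kHz > fs/2 = 29.4 kHz, folds to fs − 54.7 kHz = 4.1 kHz.
223.5 kHz mod fs = 47.1 kHz.
47.1 kHz > fs/2 = 29.4 kHz, folds to fs − 47.1 kHz = 11.7 kHz.
54.7 kHz and 180.5 kHz both map to 4.1 kHz.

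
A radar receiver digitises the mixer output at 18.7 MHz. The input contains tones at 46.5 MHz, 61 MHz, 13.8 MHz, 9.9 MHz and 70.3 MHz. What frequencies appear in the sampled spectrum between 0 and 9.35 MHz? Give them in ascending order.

fs/2 = 9.35 MHz.
46.5 MHz mod fs = 9.1 MHz.
9.1 MHz ≤ fs/2 = 9.35 MHz, appears at 9.1 MHz.
61 MHz mod fs = 4.9 MHz.
4.9 MHz ≤ fs/2 = 9.35 MHz, appears at 4.9 MHz.
13.8 MHz > fs/2 = 9.35 MHz, folds to fs − 13.8 MHz = 4.9 MHz.
9.9 MHz > fs/2 = 9.35 MHz, folds to fs − 9.9 MHz = 8.8 MHz.
70.3 MHz mod fs = 14.2 MHz.
14.2 MHz > fs/2 = 9.35 MHz, folds to fs − 14.2 MHz = 4.5 MHz.
Distinct values: {4.5 MHz, 4.9 MHz, 8.8 MHz, 9.1 MHz}.

4.5 MHz, 4.9 MHz, 8.8 MHz, 9.1 MHz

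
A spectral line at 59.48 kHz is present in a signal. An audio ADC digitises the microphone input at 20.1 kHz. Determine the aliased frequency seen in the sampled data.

0.82 kHz

59.48 kHz mod fs = 19.28 kHz.
19.28 kHz > fs/2 = 10.05 kHz, folds to fs − 19.28 kHz = 0.82 kHz.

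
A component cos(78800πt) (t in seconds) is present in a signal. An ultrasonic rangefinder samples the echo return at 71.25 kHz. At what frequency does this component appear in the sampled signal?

31.85 kHz

ω = 78800π rad/s → f = ω/(2π) = 39400 Hz = 39.4 kHz.
39.4 kHz > fs/2 = 35.625 kHz, folds to fs − 39.4 kHz = 31.85 kHz.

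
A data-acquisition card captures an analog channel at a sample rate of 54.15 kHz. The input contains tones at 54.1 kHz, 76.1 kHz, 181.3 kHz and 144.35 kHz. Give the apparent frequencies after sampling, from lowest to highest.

0.05 kHz, 18.1 kHz, 18.85 kHz, 21.95 kHz

fs/2 = 27.075 kHz.
54.1 kHz > fs/2 = 27.075 kHz, folds to fs − 54.1 kHz = 0.05 kHz.
76.1 kHz mod fs = 21.95 kHz.
21.95 kHz ≤ fs/2 = 27.075 kHz, appears at 21.95 kHz.
181.3 kHz mod fs = 18.85 kHz.
18.85 kHz ≤ fs/2 = 27.075 kHz, appears at 18.85 kHz.
144.35 kHz mod fs = 36.05 kHz.
36.05 kHz > fs/2 = 27.075 kHz, folds to fs − 36.05 kHz = 18.1 kHz.
Distinct values: {0.05 kHz, 18.1 kHz, 18.85 kHz, 21.95 kHz}.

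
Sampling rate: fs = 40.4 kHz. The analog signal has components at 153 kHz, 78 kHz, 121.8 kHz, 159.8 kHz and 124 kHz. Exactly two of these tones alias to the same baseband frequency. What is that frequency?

fs/2 = 20.2 kHz.
153 kHz mod fs = 31.8 kHz.
31.8 kHz > fs/2 = 20.2 kHz, folds to fs − 31.8 kHz = 8.6 kHz.
78 kHz mod fs = 37.6 kHz.
37.6 kHz > fs/2 = 20.2 kHz, folds to fs − 37.6 kHz = 2.8 kHz.
121.8 kHz mod fs = 0.6 kHz.
0.6 kHz ≤ fs/2 = 20.2 kHz, appears at 0.6 kHz.
159.8 kHz mod fs = 38.6 kHz.
38.6 kHz > fs/2 = 20.2 kHz, folds to fs − 38.6 kHz = 1.8 kHz.
124 kHz mod fs = 2.8 kHz.
2.8 kHz ≤ fs/2 = 20.2 kHz, appears at 2.8 kHz.
78 kHz and 124 kHz both map to 2.8 kHz.

2.8 kHz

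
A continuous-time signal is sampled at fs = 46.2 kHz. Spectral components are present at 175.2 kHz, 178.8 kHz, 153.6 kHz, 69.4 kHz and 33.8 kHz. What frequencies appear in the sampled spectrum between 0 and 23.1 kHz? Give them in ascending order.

6 kHz, 9.6 kHz, 12.4 kHz, 15 kHz, 23 kHz

fs/2 = 23.1 kHz.
175.2 kHz mod fs = 36.6 kHz.
36.6 kHz > fs/2 = 23.1 kHz, folds to fs − 36.6 kHz = 9.6 kHz.
178.8 kHz mod fs = 40.2 kHz.
40.2 kHz > fs/2 = 23.1 kHz, folds to fs − 40.2 kHz = 6 kHz.
153.6 kHz mod fs = 15 kHz.
15 kHz ≤ fs/2 = 23.1 kHz, appears at 15 kHz.
69.4 kHz mod fs = 23.2 kHz.
23.2 kHz > fs/2 = 23.1 kHz, folds to fs − 23.2 kHz = 23 kHz.
33.8 kHz > fs/2 = 23.1 kHz, folds to fs − 33.8 kHz = 12.4 kHz.
Distinct values: {6 kHz, 9.6 kHz, 12.4 kHz, 15 kHz, 23 kHz}.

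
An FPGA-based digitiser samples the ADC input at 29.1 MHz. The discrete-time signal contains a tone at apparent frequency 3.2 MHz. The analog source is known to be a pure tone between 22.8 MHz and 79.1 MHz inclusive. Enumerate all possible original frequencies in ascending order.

25.9 MHz, 32.3 MHz, 55 MHz, 61.4 MHz

Frequencies that alias to 3.2 MHz are k·fs ± 3.2 MHz for integer k ≥ 0.
k=0: 3.2 MHz.
k=1: 25.9 MHz, 32.3 MHz.
k=2: 55 MHz, 61.4 MHz.
k=3: 84.1 MHz, 90.5 MHz.
Within [22.8 MHz, 79.1 MHz]: 25.9 MHz, 32.3 MHz, 55 MHz, 61.4 MHz.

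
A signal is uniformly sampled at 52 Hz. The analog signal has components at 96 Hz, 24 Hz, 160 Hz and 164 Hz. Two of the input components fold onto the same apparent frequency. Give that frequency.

8 Hz

fs/2 = 26 Hz.
96 Hz mod fs = 44 Hz.
44 Hz > fs/2 = 26 Hz, folds to fs − 44 Hz = 8 Hz.
24 Hz ≤ fs/2 = 26 Hz, passes unchanged.
160 Hz mod fs = 4 Hz.
4 Hz ≤ fs/2 = 26 Hz, appears at 4 Hz.
164 Hz mod fs = 8 Hz.
8 Hz ≤ fs/2 = 26 Hz, appears at 8 Hz.
96 Hz and 164 Hz both map to 8 Hz.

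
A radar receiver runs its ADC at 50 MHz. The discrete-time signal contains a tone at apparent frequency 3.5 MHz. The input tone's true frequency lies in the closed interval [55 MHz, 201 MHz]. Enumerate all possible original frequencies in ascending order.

Frequencies that alias to 3.5 MHz are k·fs ± 3.5 MHz for integer k ≥ 0.
k=0: 3.5 MHz.
k=1: 46.5 MHz, 53.5 MHz.
k=2: 96.5 MHz, 103.5 MHz.
k=3: 146.5 MHz, 153.5 MHz.
k=4: 196.5 MHz, 203.5 MHz.
k=5: 246.5 MHz, 253.5 MHz.
Within [55 MHz, 201 MHz]: 96.5 MHz, 103.5 MHz, 146.5 MHz, 153.5 MHz, 196.5 MHz.

96.5 MHz, 103.5 MHz, 146.5 MHz, 153.5 MHz, 196.5 MHz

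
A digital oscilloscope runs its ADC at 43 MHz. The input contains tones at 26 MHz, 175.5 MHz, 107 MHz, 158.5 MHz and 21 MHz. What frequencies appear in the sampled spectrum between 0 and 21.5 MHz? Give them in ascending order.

fs/2 = 21.5 MHz.
26 MHz > fs/2 = 21.5 MHz, folds to fs − 26 MHz = 17 MHz.
175.5 MHz mod fs = 3.5 MHz.
3.5 MHz ≤ fs/2 = 21.5 MHz, appears at 3.5 MHz.
107 MHz mod fs = 21 MHz.
21 MHz ≤ fs/2 = 21.5 MHz, appears at 21 MHz.
158.5 MHz mod fs = 29.5 MHz.
29.5 MHz > fs/2 = 21.5 MHz, folds to fs − 29.5 MHz = 13.5 MHz.
21 MHz ≤ fs/2 = 21.5 MHz, passes unchanged.
Distinct values: {3.5 MHz, 13.5 MHz, 17 MHz, 21 MHz}.

3.5 MHz, 13.5 MHz, 17 MHz, 21 MHz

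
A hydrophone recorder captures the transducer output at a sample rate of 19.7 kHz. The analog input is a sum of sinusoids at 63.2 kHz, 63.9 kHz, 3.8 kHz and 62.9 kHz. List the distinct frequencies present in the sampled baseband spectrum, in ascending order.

3.8 kHz, 4.1 kHz, 4.8 kHz

fs/2 = 9.85 kHz.
63.2 kHz mod fs = 4.1 kHz.
4.1 kHz ≤ fs/2 = 9.85 kHz, appears at 4.1 kHz.
63.9 kHz mod fs = 4.8 kHz.
4.8 kHz ≤ fs/2 = 9.85 kHz, appears at 4.8 kHz.
3.8 kHz ≤ fs/2 = 9.85 kHz, passes unchanged.
62.9 kHz mod fs = 3.8 kHz.
3.8 kHz ≤ fs/2 = 9.85 kHz, appears at 3.8 kHz.
Distinct values: {3.8 kHz, 4.1 kHz, 4.8 kHz}.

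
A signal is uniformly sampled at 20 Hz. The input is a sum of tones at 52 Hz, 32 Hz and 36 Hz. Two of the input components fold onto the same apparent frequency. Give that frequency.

fs/2 = 10 Hz.
52 Hz mod fs = 12 Hz.
12 Hz > fs/2 = 10 Hz, folds to fs − 12 Hz = 8 Hz.
32 Hz mod fs = 12 Hz.
12 Hz > fs/2 = 10 Hz, folds to fs − 12 Hz = 8 Hz.
36 Hz mod fs = 16 Hz.
16 Hz > fs/2 = 10 Hz, folds to fs − 16 Hz = 4 Hz.
32 Hz and 52 Hz both map to 8 Hz.

8 Hz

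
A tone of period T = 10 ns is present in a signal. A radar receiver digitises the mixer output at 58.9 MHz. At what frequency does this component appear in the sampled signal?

T = 10 ns → f = 1/T = 100 MHz.
100 MHz mod fs = 41.1 MHz.
41.1 MHz > fs/2 = 29.45 MHz, folds to fs − 41.1 MHz = 17.8 MHz.

17.8 MHz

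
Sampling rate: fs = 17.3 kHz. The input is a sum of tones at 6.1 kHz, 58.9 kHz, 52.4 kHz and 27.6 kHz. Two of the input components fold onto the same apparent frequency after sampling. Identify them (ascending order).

27.6 kHz, 58.9 kHz

fs/2 = 8.65 kHz.
6.1 kHz ≤ fs/2 = 8.65 kHz, passes unchanged.
58.9 kHz mod fs = 7 kHz.
7 kHz ≤ fs/2 = 8.65 kHz, appears at 7 kHz.
52.4 kHz mod fs = 0.5 kHz.
0.5 kHz ≤ fs/2 = 8.65 kHz, appears at 0.5 kHz.
27.6 kHz mod fs = 10.3 kHz.
10.3 kHz > fs/2 = 8.65 kHz, folds to fs − 10.3 kHz = 7 kHz.
27.6 kHz and 58.9 kHz both map to 7 kHz.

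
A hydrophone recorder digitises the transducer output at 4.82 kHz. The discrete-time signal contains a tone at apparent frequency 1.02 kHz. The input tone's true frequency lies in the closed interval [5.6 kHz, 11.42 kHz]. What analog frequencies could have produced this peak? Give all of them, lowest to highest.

Frequencies that alias to 1.02 kHz are k·fs ± 1.02 kHz for integer k ≥ 0.
k=0: 1.02 kHz.
k=1: 3.8 kHz, 5.84 kHz.
k=2: 8.62 kHz, 10.66 kHz.
k=3: 13.44 kHz, 15.48 kHz.
Within [5.6 kHz, 11.42 kHz]: 5.84 kHz, 8.62 kHz, 10.66 kHz.

5.84 kHz, 8.62 kHz, 10.66 kHz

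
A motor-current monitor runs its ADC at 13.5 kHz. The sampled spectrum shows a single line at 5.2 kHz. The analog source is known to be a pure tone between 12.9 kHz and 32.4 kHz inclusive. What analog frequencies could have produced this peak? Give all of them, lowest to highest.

Frequencies that alias to 5.2 kHz are k·fs ± 5.2 kHz for integer k ≥ 0.
k=0: 5.2 kHz.
k=1: 8.3 kHz, 18.7 kHz.
k=2: 21.8 kHz, 32.2 kHz.
k=3: 35.3 kHz, 45.7 kHz.
Within [12.9 kHz, 32.4 kHz]: 18.7 kHz, 21.8 kHz, 32.2 kHz.

18.7 kHz, 21.8 kHz, 32.2 kHz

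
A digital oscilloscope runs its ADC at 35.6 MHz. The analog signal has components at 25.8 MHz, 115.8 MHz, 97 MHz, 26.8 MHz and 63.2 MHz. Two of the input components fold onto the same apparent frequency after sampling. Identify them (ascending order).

fs/2 = 17.8 MHz.
25.8 MHz > fs/2 = 17.8 MHz, folds to fs − 25.8 MHz = 9.8 MHz.
115.8 MHz mod fs = 9 MHz.
9 MHz ≤ fs/2 = 17.8 MHz, appears at 9 MHz.
97 MHz mod fs = 25.8 MHz.
25.8 MHz > fs/2 = 17.8 MHz, folds to fs − 25.8 MHz = 9.8 MHz.
26.8 MHz > fs/2 = 17.8 MHz, folds to fs − 26.8 MHz = 8.8 MHz.
63.2 MHz mod fs = 27.6 MHz.
27.6 MHz > fs/2 = 17.8 MHz, folds to fs − 27.6 MHz = 8 MHz.
25.8 MHz and 97 MHz both map to 9.8 MHz.

25.8 MHz, 97 MHz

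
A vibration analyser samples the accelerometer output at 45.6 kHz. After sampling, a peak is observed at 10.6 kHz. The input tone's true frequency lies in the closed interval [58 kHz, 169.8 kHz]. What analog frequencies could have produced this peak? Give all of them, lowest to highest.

Frequencies that alias to 10.6 kHz are k·fs ± 10.6 kHz for integer k ≥ 0.
k=0: 10.6 kHz.
k=1: 35 kHz, 56.2 kHz.
k=2: 80.6 kHz, 101.8 kHz.
k=3: 126.2 kHz, 147.4 kHz.
k=4: 171.8 kHz, 193 kHz.
Within [58 kHz, 169.8 kHz]: 80.6 kHz, 101.8 kHz, 126.2 kHz, 147.4 kHz.

80.6 kHz, 101.8 kHz, 126.2 kHz, 147.4 kHz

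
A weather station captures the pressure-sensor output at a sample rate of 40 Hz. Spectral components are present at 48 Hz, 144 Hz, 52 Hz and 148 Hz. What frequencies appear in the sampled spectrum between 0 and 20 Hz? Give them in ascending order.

8 Hz, 12 Hz, 16 Hz

fs/2 = 20 Hz.
48 Hz mod fs = 8 Hz.
8 Hz ≤ fs/2 = 20 Hz, appears at 8 Hz.
144 Hz mod fs = 24 Hz.
24 Hz > fs/2 = 20 Hz, folds to fs − 24 Hz = 16 Hz.
52 Hz mod fs = 12 Hz.
12 Hz ≤ fs/2 = 20 Hz, appears at 12 Hz.
148 Hz mod fs = 28 Hz.
28 Hz > fs/2 = 20 Hz, folds to fs − 28 Hz = 12 Hz.
Distinct values: {8 Hz, 12 Hz, 16 Hz}.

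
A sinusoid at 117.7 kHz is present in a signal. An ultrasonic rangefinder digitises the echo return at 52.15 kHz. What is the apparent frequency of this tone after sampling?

13.4 kHz

117.7 kHz mod fs = 13.4 kHz.
13.4 kHz ≤ fs/2 = 26.075 kHz, appears at 13.4 kHz.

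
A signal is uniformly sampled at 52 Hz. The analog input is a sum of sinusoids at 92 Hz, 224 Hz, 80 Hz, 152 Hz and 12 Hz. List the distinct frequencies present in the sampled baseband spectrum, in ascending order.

4 Hz, 12 Hz, 16 Hz, 24 Hz

fs/2 = 26 Hz.
92 Hz mod fs = 40 Hz.
40 Hz > fs/2 = 26 Hz, folds to fs − 40 Hz = 12 Hz.
224 Hz mod fs = 16 Hz.
16 Hz ≤ fs/2 = 26 Hz, appears at 16 Hz.
80 Hz mod fs = 28 Hz.
28 Hz > fs/2 = 26 Hz, folds to fs − 28 Hz = 24 Hz.
152 Hz mod fs = 48 Hz.
48 Hz > fs/2 = 26 Hz, folds to fs − 48 Hz = 4 Hz.
12 Hz ≤ fs/2 = 26 Hz, passes unchanged.
Distinct values: {4 Hz, 12 Hz, 16 Hz, 24 Hz}.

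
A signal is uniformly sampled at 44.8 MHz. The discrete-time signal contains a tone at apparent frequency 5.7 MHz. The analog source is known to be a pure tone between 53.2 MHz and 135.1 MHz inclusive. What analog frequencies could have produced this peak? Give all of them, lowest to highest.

Frequencies that alias to 5.7 MHz are k·fs ± 5.7 MHz for integer k ≥ 0.
k=0: 5.7 MHz.
k=1: 39.1 MHz, 50.5 MHz.
k=2: 83.9 MHz, 95.3 MHz.
k=3: 128.7 MHz, 140.1 MHz.
k=4: 173.5 MHz, 184.9 MHz.
Within [53.2 MHz, 135.1 MHz]: 83.9 MHz, 95.3 MHz, 128.7 MHz.

83.9 MHz, 95.3 MHz, 128.7 MHz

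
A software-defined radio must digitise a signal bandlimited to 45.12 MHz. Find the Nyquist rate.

90.24 MHz

Nyquist rate = 2 × 45.12 MHz = 90.24 MHz.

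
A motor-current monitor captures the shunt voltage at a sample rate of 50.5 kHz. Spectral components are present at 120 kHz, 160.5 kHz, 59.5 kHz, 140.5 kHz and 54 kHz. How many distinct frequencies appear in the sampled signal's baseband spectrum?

4

fs/2 = 25.25 kHz.
120 kHz mod fs = 19 kHz.
19 kHz ≤ fs/2 = 25.25 kHz, appears at 19 kHz.
160.5 kHz mod fs = 9 kHz.
9 kHz ≤ fs/2 = 25.25 kHz, appears at 9 kHz.
59.5 kHz mod fs = 9 kHz.
9 kHz ≤ fs/2 = 25.25 kHz, appears at 9 kHz.
140.5 kHz mod fs = 39.5 kHz.
39.5 kHz > fs/2 = 25.25 kHz, folds to fs − 39.5 kHz = 11 kHz.
54 kHz mod fs = 3.5 kHz.
3.5 kHz ≤ fs/2 = 25.25 kHz, appears at 3.5 kHz.
Distinct values: {3.5 kHz, 9 kHz, 11 kHz, 19 kHz} → 4.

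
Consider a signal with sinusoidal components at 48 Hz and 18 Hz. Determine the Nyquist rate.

Highest-frequency component: 48 Hz.
Nyquist rate = 2 × 48 Hz = 96 Hz.

96 Hz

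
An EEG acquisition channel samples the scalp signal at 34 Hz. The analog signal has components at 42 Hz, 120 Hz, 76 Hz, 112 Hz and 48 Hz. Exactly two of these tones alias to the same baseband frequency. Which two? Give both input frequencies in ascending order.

42 Hz, 76 Hz

fs/2 = 17 Hz.
42 Hz mod fs = 8 Hz.
8 Hz ≤ fs/2 = 17 Hz, appears at 8 Hz.
120 Hz mod fs = 18 Hz.
18 Hz > fs/2 = 17 Hz, folds to fs − 18 Hz = 16 Hz.
76 Hz mod fs = 8 Hz.
8 Hz ≤ fs/2 = 17 Hz, appears at 8 Hz.
112 Hz mod fs = 10 Hz.
10 Hz ≤ fs/2 = 17 Hz, appears at 10 Hz.
48 Hz mod fs = 14 Hz.
14 Hz ≤ fs/2 = 17 Hz, appears at 14 Hz.
42 Hz and 76 Hz both map to 8 Hz.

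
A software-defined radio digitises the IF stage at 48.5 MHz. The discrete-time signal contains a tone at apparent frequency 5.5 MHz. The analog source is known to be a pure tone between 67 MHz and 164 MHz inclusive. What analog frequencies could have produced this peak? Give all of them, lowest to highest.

Frequencies that alias to 5.5 MHz are k·fs ± 5.5 MHz for integer k ≥ 0.
k=0: 5.5 MHz.
k=1: 43 MHz, 54 MHz.
k=2: 91.5 MHz, 102.5 MHz.
k=3: 140 MHz, 151 MHz.
k=4: 188.5 MHz, 199.5 MHz.
Within [67 MHz, 164 MHz]: 91.5 MHz, 102.5 MHz, 140 MHz, 151 MHz.

91.5 MHz, 102.5 MHz, 140 MHz, 151 MHz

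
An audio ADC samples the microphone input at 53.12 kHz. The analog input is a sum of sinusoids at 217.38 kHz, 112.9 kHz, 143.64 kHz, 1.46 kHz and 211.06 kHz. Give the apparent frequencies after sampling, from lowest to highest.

fs/2 = 26.56 kHz.
217.38 kHz mod fs = 4.9 kHz.
4.9 kHz ≤ fs/2 = 26.56 kHz, appears at 4.9 kHz.
112.9 kHz mod fs = 6.66 kHz.
6.66 kHz ≤ fs/2 = 26.56 kHz, appears at 6.66 kHz.
143.64 kHz mod fs = 37.4 kHz.
37.4 kHz > fs/2 = 26.56 kHz, folds to fs − 37.4 kHz = 15.72 kHz.
1.46 kHz ≤ fs/2 = 26.56 kHz, passes unchanged.
211.06 kHz mod fs = 51.7 kHz.
51.7 kHz > fs/2 = 26.56 kHz, folds to fs − 51.7 kHz = 1.42 kHz.
Distinct values: {1.42 kHz, 1.46 kHz, 4.9 kHz, 6.66 kHz, 15.72 kHz}.

1.42 kHz, 1.46 kHz, 4.9 kHz, 6.66 kHz, 15.72 kHz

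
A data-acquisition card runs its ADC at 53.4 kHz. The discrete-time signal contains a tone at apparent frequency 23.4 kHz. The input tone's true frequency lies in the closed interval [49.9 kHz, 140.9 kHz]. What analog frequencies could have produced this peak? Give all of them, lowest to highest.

Frequencies that alias to 23.4 kHz are k·fs ± 23.4 kHz for integer k ≥ 0.
k=0: 23.4 kHz.
k=1: 30 kHz, 76.8 kHz.
k=2: 83.4 kHz, 130.2 kHz.
k=3: 136.8 kHz, 183.6 kHz.
k=4: 190.2 kHz, 237 kHz.
Within [49.9 kHz, 140.9 kHz]: 76.8 kHz, 83.4 kHz, 130.2 kHz, 136.8 kHz.

76.8 kHz, 83.4 kHz, 130.2 kHz, 136.8 kHz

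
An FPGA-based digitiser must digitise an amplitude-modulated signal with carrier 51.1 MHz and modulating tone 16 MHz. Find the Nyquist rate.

AM sidebands sit at fc ± fm = 35.1 MHz and 67.1 MHz.
Highest-frequency component: 67.1 MHz.
Nyquist rate = 2 × 67.1 MHz = 134.2 MHz.

134.2 MHz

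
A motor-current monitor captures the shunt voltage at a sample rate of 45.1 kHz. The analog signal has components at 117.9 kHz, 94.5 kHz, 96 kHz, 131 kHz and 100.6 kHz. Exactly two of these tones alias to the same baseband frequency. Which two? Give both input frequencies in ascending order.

fs/2 = 22.55 kHz.
117.9 kHz mod fs = 27.7 kHz.
27.7 kHz > fs/2 = 22.55 kHz, folds to fs − 27.7 kHz = 17.4 kHz.
94.5 kHz mod fs = 4.3 kHz.
4.3 kHz ≤ fs/2 = 22.55 kHz, appears at 4.3 kHz.
96 kHz mod fs = 5.8 kHz.
5.8 kHz ≤ fs/2 = 22.55 kHz, appears at 5.8 kHz.
131 kHz mod fs = 40.8 kHz.
40.8 kHz > fs/2 = 22.55 kHz, folds to fs − 40.8 kHz = 4.3 kHz.
100.6 kHz mod fs = 10.4 kHz.
10.4 kHz ≤ fs/2 = 22.55 kHz, appears at 10.4 kHz.
94.5 kHz and 131 kHz both map to 4.3 kHz.

94.5 kHz, 131 kHz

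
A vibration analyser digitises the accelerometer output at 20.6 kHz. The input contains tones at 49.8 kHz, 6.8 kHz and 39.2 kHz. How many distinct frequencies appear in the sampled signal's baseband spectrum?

fs/2 = 10.3 kHz.
49.8 kHz mod fs = 8.6 kHz.
8.6 kHz ≤ fs/2 = 10.3 kHz, appears at 8.6 kHz.
6.8 kHz ≤ fs/2 = 10.3 kHz, passes unchanged.
39.2 kHz mod fs = 18.6 kHz.
18.6 kHz > fs/2 = 10.3 kHz, folds to fs − 18.6 kHz = 2 kHz.
Distinct values: {2 kHz, 6.8 kHz, 8.6 kHz} → 3.

3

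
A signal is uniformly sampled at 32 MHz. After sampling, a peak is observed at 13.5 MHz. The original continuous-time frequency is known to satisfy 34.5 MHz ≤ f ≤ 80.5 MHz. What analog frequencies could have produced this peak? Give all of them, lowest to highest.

45.5 MHz, 50.5 MHz, 77.5 MHz

Frequencies that alias to 13.5 MHz are k·fs ± 13.5 MHz for integer k ≥ 0.
k=0: 13.5 MHz.
k=1: 18.5 MHz, 45.5 MHz.
k=2: 50.5 MHz, 77.5 MHz.
k=3: 82.5 MHz, 109.5 MHz.
Within [34.5 MHz, 80.5 MHz]: 45.5 MHz, 50.5 MHz, 77.5 MHz.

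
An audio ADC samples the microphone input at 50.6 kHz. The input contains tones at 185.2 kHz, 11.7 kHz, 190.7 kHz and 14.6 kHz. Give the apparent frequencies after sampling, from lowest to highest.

fs/2 = 25.3 kHz.
185.2 kHz mod fs = 33.4 kHz.
33.4 kHz > fs/2 = 25.3 kHz, folds to fs − 33.4 kHz = 17.2 kHz.
11.7 kHz ≤ fs/2 = 25.3 kHz, passes unchanged.
190.7 kHz mod fs = 38.9 kHz.
38.9 kHz > fs/2 = 25.3 kHz, folds to fs − 38.9 kHz = 11.7 kHz.
14.6 kHz ≤ fs/2 = 25.3 kHz, passes unchanged.
Distinct values: {11.7 kHz, 14.6 kHz, 17.2 kHz}.

11.7 kHz, 14.6 kHz, 17.2 kHz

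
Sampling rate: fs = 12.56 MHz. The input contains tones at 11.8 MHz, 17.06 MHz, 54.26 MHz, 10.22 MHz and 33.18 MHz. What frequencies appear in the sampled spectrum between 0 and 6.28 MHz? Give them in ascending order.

fs/2 = 6.28 MHz.
11.8 MHz > fs/2 = 6.28 MHz, folds to fs − 11.8 MHz = 0.76 MHz.
17.06 MHz mod fs = 4.5 MHz.
4.5 MHz ≤ fs/2 = 6.28 MHz, appears at 4.5 MHz.
54.26 MHz mod fs = 4.02 MHz.
4.02 MHz ≤ fs/2 = 6.28 MHz, appears at 4.02 MHz.
10.22 MHz > fs/2 = 6.28 MHz, folds to fs − 10.22 MHz = 2.34 MHz.
33.18 MHz mod fs = 8.06 MHz.
8.06 MHz > fs/2 = 6.28 MHz, folds to fs − 8.06 MHz = 4.5 MHz.
Distinct values: {0.76 MHz, 2.34 MHz, 4.02 MHz, 4.5 MHz}.

0.76 MHz, 2.34 MHz, 4.02 MHz, 4.5 MHz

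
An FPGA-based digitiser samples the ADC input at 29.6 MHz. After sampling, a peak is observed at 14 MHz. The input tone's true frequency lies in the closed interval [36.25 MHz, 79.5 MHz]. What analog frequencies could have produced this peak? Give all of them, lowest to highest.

43.6 MHz, 45.2 MHz, 73.2 MHz, 74.8 MHz

Frequencies that alias to 14 MHz are k·fs ± 14 MHz for integer k ≥ 0.
k=0: 14 MHz.
k=1: 15.6 MHz, 43.6 MHz.
k=2: 45.2 MHz, 73.2 MHz.
k=3: 74.8 MHz, 102.8 MHz.
k=4: 104.4 MHz, 132.4 MHz.
Within [36.25 MHz, 79.5 MHz]: 43.6 MHz, 45.2 MHz, 73.2 MHz, 74.8 MHz.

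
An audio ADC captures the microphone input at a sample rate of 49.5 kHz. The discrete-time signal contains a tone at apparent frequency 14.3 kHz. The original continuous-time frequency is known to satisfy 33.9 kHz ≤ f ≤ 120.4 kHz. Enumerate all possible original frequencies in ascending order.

35.2 kHz, 63.8 kHz, 84.7 kHz, 113.3 kHz

Frequencies that alias to 14.3 kHz are k·fs ± 14.3 kHz for integer k ≥ 0.
k=0: 14.3 kHz.
k=1: 35.2 kHz, 63.8 kHz.
k=2: 84.7 kHz, 113.3 kHz.
k=3: 134.2 kHz, 162.8 kHz.
Within [33.9 kHz, 120.4 kHz]: 35.2 kHz, 63.8 kHz, 84.7 kHz, 113.3 kHz.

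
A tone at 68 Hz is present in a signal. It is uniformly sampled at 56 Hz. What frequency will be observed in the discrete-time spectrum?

68 Hz mod fs = 12 Hz.
12 Hz ≤ fs/2 = 28 Hz, appears at 12 Hz.

12 Hz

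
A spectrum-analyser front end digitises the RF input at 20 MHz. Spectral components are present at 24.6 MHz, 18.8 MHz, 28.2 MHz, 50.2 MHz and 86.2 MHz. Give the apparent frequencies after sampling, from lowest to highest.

1.2 MHz, 4.6 MHz, 6.2 MHz, 8.2 MHz, 9.8 MHz

fs/2 = 10 MHz.
24.6 MHz mod fs = 4.6 MHz.
4.6 MHz ≤ fs/2 = 10 MHz, appears at 4.6 MHz.
18.8 MHz > fs/2 = 10 MHz, folds to fs − 18.8 MHz = 1.2 MHz.
28.2 MHz mod fs = 8.2 MHz.
8.2 MHz ≤ fs/2 = 10 MHz, appears at 8.2 MHz.
50.2 MHz mod fs = 10.2 MHz.
10.2 MHz > fs/2 = 10 MHz, folds to fs − 10.2 MHz = 9.8 MHz.
86.2 MHz mod fs = 6.2 MHz.
6.2 MHz ≤ fs/2 = 10 MHz, appears at 6.2 MHz.
Distinct values: {1.2 MHz, 4.6 MHz, 6.2 MHz, 8.2 MHz, 9.8 MHz}.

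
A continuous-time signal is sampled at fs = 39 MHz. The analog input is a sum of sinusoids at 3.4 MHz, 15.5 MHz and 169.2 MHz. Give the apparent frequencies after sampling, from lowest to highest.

3.4 MHz, 13.2 MHz, 15.5 MHz

fs/2 = 19.5 MHz.
3.4 MHz ≤ fs/2 = 19.5 MHz, passes unchanged.
15.5 MHz ≤ fs/2 = 19.5 MHz, passes unchanged.
169.2 MHz mod fs = 13.2 MHz.
13.2 MHz ≤ fs/2 = 19.5 MHz, appears at 13.2 MHz.
Distinct values: {3.4 MHz, 13.2 MHz, 15.5 MHz}.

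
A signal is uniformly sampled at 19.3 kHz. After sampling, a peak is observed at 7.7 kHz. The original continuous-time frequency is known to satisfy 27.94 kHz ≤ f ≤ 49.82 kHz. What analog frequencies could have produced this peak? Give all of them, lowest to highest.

30.9 kHz, 46.3 kHz

Frequencies that alias to 7.7 kHz are k·fs ± 7.7 kHz for integer k ≥ 0.
k=0: 7.7 kHz.
k=1: 11.6 kHz, 27 kHz.
k=2: 30.9 kHz, 46.3 kHz.
k=3: 50.2 kHz, 65.6 kHz.
Within [27.94 kHz, 49.82 kHz]: 30.9 kHz, 46.3 kHz.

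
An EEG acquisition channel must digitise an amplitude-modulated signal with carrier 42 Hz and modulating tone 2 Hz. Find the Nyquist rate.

88 Hz

AM sidebands sit at fc ± fm = 40 Hz and 44 Hz.
Highest-frequency component: 44 Hz.
Nyquist rate = 2 × 44 Hz = 88 Hz.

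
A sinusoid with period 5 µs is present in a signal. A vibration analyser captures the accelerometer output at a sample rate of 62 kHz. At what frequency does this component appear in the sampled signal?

T = 5 µs → f = 1/T = 200 kHz.
200 kHz mod fs = 14 kHz.
14 kHz ≤ fs/2 = 31 kHz, appears at 14 kHz.

14 kHz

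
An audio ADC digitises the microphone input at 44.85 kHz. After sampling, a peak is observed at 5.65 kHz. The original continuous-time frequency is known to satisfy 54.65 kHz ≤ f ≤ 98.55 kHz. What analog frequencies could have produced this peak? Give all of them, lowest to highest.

84.05 kHz, 95.35 kHz

Frequencies that alias to 5.65 kHz are k·fs ± 5.65 kHz for integer k ≥ 0.
k=0: 5.65 kHz.
k=1: 39.2 kHz, 50.5 kHz.
k=2: 84.05 kHz, 95.35 kHz.
k=3: 128.9 kHz, 140.2 kHz.
Within [54.65 kHz, 98.55 kHz]: 84.05 kHz, 95.35 kHz.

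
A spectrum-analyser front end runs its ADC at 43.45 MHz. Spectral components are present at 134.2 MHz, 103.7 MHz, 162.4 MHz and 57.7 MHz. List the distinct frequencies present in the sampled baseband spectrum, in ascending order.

fs/2 = 21.725 MHz.
134.2 MHz mod fs = 3.85 MHz.
3.85 MHz ≤ fs/2 = 21.725 MHz, appears at 3.85 MHz.
103.7 MHz mod fs = 16.8 MHz.
16.8 MHz ≤ fs/2 = 21.725 MHz, appears at 16.8 MHz.
162.4 MHz mod fs = 32.05 MHz.
32.05 MHz > fs/2 = 21.725 MHz, folds to fs − 32.05 MHz = 11.4 MHz.
57.7 MHz mod fs = 14.25 MHz.
14.25 MHz ≤ fs/2 = 21.725 MHz, appears at 14.25 MHz.
Distinct values: {3.85 MHz, 11.4 MHz, 14.25 MHz, 16.8 MHz}.

3.85 MHz, 11.4 MHz, 14.25 MHz, 16.8 MHz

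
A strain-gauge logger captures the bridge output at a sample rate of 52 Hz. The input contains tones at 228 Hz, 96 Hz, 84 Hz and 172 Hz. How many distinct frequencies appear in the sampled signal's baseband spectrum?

fs/2 = 26 Hz.
228 Hz mod fs = 20 Hz.
20 Hz ≤ fs/2 = 26 Hz, appears at 20 Hz.
96 Hz mod fs = 44 Hz.
44 Hz > fs/2 = 26 Hz, folds to fs − 44 Hz = 8 Hz.
84 Hz mod fs = 32 Hz.
32 Hz > fs/2 = 26 Hz, folds to fs − 32 Hz = 20 Hz.
172 Hz mod fs = 16 Hz.
16 Hz ≤ fs/2 = 26 Hz, appears at 16 Hz.
Distinct values: {8 Hz, 16 Hz, 20 Hz} → 3.

3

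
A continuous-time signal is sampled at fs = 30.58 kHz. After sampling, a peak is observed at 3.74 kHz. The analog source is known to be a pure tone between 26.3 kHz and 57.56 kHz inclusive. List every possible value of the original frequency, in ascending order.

Frequencies that alias to 3.74 kHz are k·fs ± 3.74 kHz for integer k ≥ 0.
k=0: 3.74 kHz.
k=1: 26.84 kHz, 34.32 kHz.
k=2: 57.42 kHz, 64.9 kHz.
k=3: 88 kHz, 95.48 kHz.
Within [26.3 kHz, 57.56 kHz]: 26.84 kHz, 34.32 kHz, 57.42 kHz.

26.84 kHz, 34.32 kHz, 57.42 kHz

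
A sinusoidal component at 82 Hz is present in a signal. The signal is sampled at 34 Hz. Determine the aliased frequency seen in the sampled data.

82 Hz mod fs = 14 Hz.
14 Hz ≤ fs/2 = 17 Hz, appears at 14 Hz.

14 Hz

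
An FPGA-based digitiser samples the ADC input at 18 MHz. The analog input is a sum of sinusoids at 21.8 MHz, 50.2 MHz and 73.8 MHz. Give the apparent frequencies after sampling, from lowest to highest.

fs/2 = 9 MHz.
21.8 MHz mod fs = 3.8 MHz.
3.8 MHz ≤ fs/2 = 9 MHz, appears at 3.8 MHz.
50.2 MHz mod fs = 14.2 MHz.
14.2 MHz > fs/2 = 9 MHz, folds to fs − 14.2 MHz = 3.8 MHz.
73.8 MHz mod fs = 1.8 MHz.
1.8 MHz ≤ fs/2 = 9 MHz, appears at 1.8 MHz.
Distinct values: {1.8 MHz, 3.8 MHz}.

1.8 MHz, 3.8 MHz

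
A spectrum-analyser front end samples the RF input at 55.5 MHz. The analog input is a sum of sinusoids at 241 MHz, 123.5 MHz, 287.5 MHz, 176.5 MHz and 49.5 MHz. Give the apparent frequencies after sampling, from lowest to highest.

6 MHz, 10 MHz, 12.5 MHz, 19 MHz

fs/2 = 27.75 MHz.
241 MHz mod fs = 19 MHz.
19 MHz ≤ fs/2 = 27.75 MHz, appears at 19 MHz.
123.5 MHz mod fs = 12.5 MHz.
12.5 MHz ≤ fs/2 = 27.75 MHz, appears at 12.5 MHz.
287.5 MHz mod fs = 10 MHz.
10 MHz ≤ fs/2 = 27.75 MHz, appears at 10 MHz.
176.5 MHz mod fs = 10 MHz.
10 MHz ≤ fs/2 = 27.75 MHz, appears at 10 MHz.
49.5 MHz > fs/2 = 27.75 MHz, folds to fs − 49.5 MHz = 6 MHz.
Distinct values: {6 MHz, 10 MHz, 12.5 MHz, 19 MHz}.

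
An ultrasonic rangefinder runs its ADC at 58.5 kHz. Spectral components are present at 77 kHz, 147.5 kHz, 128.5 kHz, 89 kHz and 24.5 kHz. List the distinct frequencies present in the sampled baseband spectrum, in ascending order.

fs/2 = 29.25 kHz.
77 kHz mod fs = 18.5 kHz.
18.5 kHz ≤ fs/2 = 29.25 kHz, appears at 18.5 kHz.
147.5 kHz mod fs = 30.5 kHz.
30.5 kHz > fs/2 = 29.25 kHz, folds to fs − 30.5 kHz = 28 kHz.
128.5 kHz mod fs = 11.5 kHz.
11.5 kHz ≤ fs/2 = 29.25 kHz, appears at 11.5 kHz.
89 kHz mod fs = 30.5 kHz.
30.5 kHz > fs/2 = 29.25 kHz, folds to fs − 30.5 kHz = 28 kHz.
24.5 kHz ≤ fs/2 = 29.25 kHz, passes unchanged.
Distinct values: {11.5 kHz, 18.5 kHz, 24.5 kHz, 28 kHz}.

11.5 kHz, 18.5 kHz, 24.5 kHz, 28 kHz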